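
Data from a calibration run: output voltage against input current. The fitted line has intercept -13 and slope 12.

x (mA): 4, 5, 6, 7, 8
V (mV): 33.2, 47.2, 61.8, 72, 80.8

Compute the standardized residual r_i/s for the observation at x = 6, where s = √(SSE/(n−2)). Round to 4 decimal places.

1.1776

x=4: ŷ = -13 + 12·4 = 35; r = 33.2 − 35 = -1.8
x=5: ŷ = -13 + 12·5 = 47; r = 47.2 − 47 = 0.2
x=6: ŷ = -13 + 12·6 = 59; r = 61.8 − 59 = 2.8
x=7: ŷ = -13 + 12·7 = 71; r = 72 − 71 = 1
x=8: ŷ = -13 + 12·8 = 83; r = 80.8 − 83 = -2.2
SSE = 3.24 + 0.04 + 7.84 + 1 + 4.84 = 16.96
s = √(16.96/3) = 2.37767
r/s = 2.8 / 2.37767 = 1.1776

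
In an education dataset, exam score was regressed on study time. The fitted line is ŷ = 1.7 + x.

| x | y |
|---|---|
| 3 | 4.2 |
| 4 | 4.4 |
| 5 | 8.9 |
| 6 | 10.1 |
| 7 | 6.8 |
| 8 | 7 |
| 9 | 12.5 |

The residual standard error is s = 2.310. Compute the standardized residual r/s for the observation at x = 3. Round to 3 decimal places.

-0.216

ŷ = 1.7 + 3 = 4.7
r = 4.2 − 4.7 = -0.5
r/s = -0.5 / 2.310 = -0.216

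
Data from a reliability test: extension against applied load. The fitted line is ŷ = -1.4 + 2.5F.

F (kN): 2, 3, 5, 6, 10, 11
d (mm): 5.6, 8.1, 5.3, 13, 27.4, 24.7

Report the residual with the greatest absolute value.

e = -5.8

F=2: ŷ = -1.4 + 2.5·2 = 3.6; e = 5.6 − 3.6 = 2
F=3: ŷ = -1.4 + 2.5·3 = 6.1; e = 8.1 − 6.1 = 2
F=5: ŷ = -1.4 + 2.5·5 = 11.1; e = 5.3 − 11.1 = -5.8
F=6: ŷ = -1.4 + 2.5·6 = 13.6; e = 13 − 13.6 = -0.6
F=10: ŷ = -1.4 + 2.5·10 = 23.6; e = 27.4 − 23.6 = 3.8
F=11: ŷ = -1.4 + 2.5·11 = 26.1; e = 24.7 − 26.1 = -1.4
Largest |e| is 5.8 at F = 5, residual -5.8.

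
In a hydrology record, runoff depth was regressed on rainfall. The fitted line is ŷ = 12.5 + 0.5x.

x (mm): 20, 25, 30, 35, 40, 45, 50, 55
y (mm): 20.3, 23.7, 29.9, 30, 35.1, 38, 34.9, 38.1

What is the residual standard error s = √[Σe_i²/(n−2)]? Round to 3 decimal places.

s = 2.530

x=20: ŷ = 12.5 + 0.5·20 = 22.5; e = 20.3 − 22.5 = -2.2
x=25: ŷ = 12.5 + 0.5·25 = 25; e = 23.7 − 25 = -1.3
x=30: ŷ = 12.5 + 0.5·30 = 27.5; e = 29.9 − 27.5 = 2.4
x=35: ŷ = 12.5 + 0.5·35 = 30; e = 30 − 30 = 0
x=40: ŷ = 12.5 + 0.5·40 = 32.5; e = 35.1 − 32.5 = 2.6
x=45: ŷ = 12.5 + 0.5·45 = 35; e = 38 − 35 = 3
x=50: ŷ = 12.5 + 0.5·50 = 37.5; e = 34.9 − 37.5 = -2.6
x=55: ŷ = 12.5 + 0.5·55 = 40; e = 38.1 − 40 = -1.9
SSE = 4.84 + 1.69 + 5.76 + 0 + 6.76 + 9 + 6.76 + 3.61 = 38.42
s = √(38.42/6) = √6.40333 ≈ 2.530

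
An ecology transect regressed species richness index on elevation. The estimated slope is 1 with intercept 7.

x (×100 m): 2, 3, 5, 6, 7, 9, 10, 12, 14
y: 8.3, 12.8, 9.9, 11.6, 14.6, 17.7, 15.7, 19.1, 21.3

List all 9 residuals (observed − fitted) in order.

-0.7, 2.8, -2.1, -1.4, 0.6, 1.7, -1.3, 0.1, 0.3

x=2: ŷ = 7 + 2 = 9; r = 8.3 − 9 = -0.7
x=3: ŷ = 7 + 3 = 10; r = 12.8 − 10 = 2.8
x=5: ŷ = 7 + 5 = 12; r = 9.9 − 12 = -2.1
x=6: ŷ = 7 + 6 = 13; r = 11.6 − 13 = -1.4
x=7: ŷ = 7 + 7 = 14; r = 14.6 − 14 = 0.6
x=9: ŷ = 7 + 9 = 16; r = 17.7 − 16 = 1.7
x=10: ŷ = 7 + 10 = 17; r = 15.7 − 17 = -1.3
x=12: ŷ = 7 + 12 = 19; r = 19.1 − 19 = 0.1
x=14: ŷ = 7 + 14 = 21; r = 21.3 − 21 = 0.3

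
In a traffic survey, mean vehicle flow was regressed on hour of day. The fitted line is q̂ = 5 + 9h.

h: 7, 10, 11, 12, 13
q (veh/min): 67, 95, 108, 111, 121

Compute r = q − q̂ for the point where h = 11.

r = 4

q̂ = 5 + 9·11 = 104
r = 108 − 104 = 4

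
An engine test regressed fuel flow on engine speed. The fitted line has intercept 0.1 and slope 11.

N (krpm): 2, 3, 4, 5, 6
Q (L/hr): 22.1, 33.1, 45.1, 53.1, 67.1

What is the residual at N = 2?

e = 0

Q̂ = 0.1 + 11·2 = 22.1
e = 22.1 − 22.1 = 0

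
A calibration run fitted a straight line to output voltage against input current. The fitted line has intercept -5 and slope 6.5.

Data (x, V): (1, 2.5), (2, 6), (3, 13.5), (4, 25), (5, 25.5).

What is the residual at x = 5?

V̂ = -5 + 6.5·5 = 27.5
e = 25.5 − 27.5 = -2

e = -2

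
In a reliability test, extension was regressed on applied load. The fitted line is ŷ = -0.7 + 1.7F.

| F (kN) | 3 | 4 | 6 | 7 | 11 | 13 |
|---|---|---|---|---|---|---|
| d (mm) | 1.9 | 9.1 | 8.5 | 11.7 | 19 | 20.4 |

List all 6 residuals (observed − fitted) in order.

F=3: ŷ = -0.7 + 1.7·3 = 4.4; r = 1.9 − 4.4 = -2.5
F=4: ŷ = -0.7 + 1.7·4 = 6.1; r = 9.1 − 6.1 = 3
F=6: ŷ = -0.7 + 1.7·6 = 9.5; r = 8.5 − 9.5 = -1
F=7: ŷ = -0.7 + 1.7·7 = 11.2; r = 11.7 − 11.2 = 0.5
F=11: ŷ = -0.7 + 1.7·11 = 18; r = 19 − 18 = 1
F=13: ŷ = -0.7 + 1.7·13 = 21.4; r = 20.4 − 21.4 = -1

-2.5, 3, -1, 0.5, 1, -1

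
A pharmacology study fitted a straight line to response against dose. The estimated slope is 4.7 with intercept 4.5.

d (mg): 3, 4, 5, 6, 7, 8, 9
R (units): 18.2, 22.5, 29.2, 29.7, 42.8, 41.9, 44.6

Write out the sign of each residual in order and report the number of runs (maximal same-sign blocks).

5 runs

d=3: R̂ = 4.5 + 4.7·3 = 18.6; e = 18.2 − 18.6 = -0.4
d=4: R̂ = 4.5 + 4.7·4 = 23.3; e = 22.5 − 23.3 = -0.8
d=5: R̂ = 4.5 + 4.7·5 = 28; e = 29.2 − 28 = 1.2
d=6: R̂ = 4.5 + 4.7·6 = 32.7; e = 29.7 − 32.7 = -3
d=7: R̂ = 4.5 + 4.7·7 = 37.4; e = 42.8 − 37.4 = 5.4
d=8: R̂ = 4.5 + 4.7·8 = 42.1; e = 41.9 − 42.1 = -0.2
d=9: R̂ = 4.5 + 4.7·9 = 46.8; e = 44.6 − 46.8 = -2.2
Signs: − − + − + − −
Runs: −×2, +×1, −×1, +×1, −×2 → 5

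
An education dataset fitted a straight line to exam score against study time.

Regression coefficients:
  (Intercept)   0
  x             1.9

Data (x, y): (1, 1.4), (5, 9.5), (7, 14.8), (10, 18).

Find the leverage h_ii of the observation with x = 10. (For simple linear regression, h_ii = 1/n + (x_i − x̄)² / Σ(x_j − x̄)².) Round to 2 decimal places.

h = 0.67

x̄ = (1 + 5 + 7 + 10)/4 = 5.75
Σ(x − x̄)² = 22.5625 + 0.5625 + 1.5625 + 18.0625 = 42.75
h = 1/4 + (4.25)²/42.75 = 0.25 + 0.422515 = 0.67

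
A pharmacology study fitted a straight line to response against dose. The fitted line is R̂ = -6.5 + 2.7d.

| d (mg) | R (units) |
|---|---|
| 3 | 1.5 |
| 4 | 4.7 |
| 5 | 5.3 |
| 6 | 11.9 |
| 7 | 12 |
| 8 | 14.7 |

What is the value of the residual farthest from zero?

e = 2.2

d=3: R̂ = -6.5 + 2.7·3 = 1.6; e = 1.5 − 1.6 = -0.1
d=4: R̂ = -6.5 + 2.7·4 = 4.3; e = 4.7 − 4.3 = 0.4
d=5: R̂ = -6.5 + 2.7·5 = 7; e = 5.3 − 7 = -1.7
d=6: R̂ = -6.5 + 2.7·6 = 9.7; e = 11.9 − 9.7 = 2.2
d=7: R̂ = -6.5 + 2.7·7 = 12.4; e = 12 − 12.4 = -0.4
d=8: R̂ = -6.5 + 2.7·8 = 15.1; e = 14.7 − 15.1 = -0.4
Largest |e| is 2.2 at d = 6, residual 2.2.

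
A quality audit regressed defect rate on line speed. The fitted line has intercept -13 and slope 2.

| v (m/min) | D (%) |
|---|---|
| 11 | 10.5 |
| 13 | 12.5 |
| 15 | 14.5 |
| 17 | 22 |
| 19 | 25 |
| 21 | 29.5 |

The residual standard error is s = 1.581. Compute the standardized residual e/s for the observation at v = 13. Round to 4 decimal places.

-0.3163

D̂ = -13 + 2·13 = 13
e = 12.5 − 13 = -0.5
e/s = -0.5 / 1.581 = -0.3163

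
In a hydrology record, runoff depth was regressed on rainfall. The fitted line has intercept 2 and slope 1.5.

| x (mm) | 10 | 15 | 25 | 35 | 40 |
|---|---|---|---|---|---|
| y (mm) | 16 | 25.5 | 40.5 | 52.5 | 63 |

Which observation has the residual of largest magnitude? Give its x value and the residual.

x = 35, r = -2

x=10: ŷ = 2 + 1.5·10 = 17; r = 16 − 17 = -1
x=15: ŷ = 2 + 1.5·15 = 24.5; r = 25.5 − 24.5 = 1
x=25: ŷ = 2 + 1.5·25 = 39.5; r = 40.5 − 39.5 = 1
x=35: ŷ = 2 + 1.5·35 = 54.5; r = 52.5 − 54.5 = -2
x=40: ŷ = 2 + 1.5·40 = 62; r = 63 − 62 = 1
Largest |r| is 2 at x = 35, residual -2.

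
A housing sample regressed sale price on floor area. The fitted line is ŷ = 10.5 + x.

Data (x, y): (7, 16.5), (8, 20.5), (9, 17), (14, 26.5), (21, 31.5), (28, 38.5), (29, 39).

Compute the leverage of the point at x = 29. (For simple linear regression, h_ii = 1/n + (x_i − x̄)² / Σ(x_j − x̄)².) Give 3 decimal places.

h = 0.432

x̄ = (7 + 8 + 9 + 14 + 21 + 28 + 29)/7 = 16.5714
Σ(x − x̄)² = 91.6122 + 73.4694 + 57.3265 + 6.61224 + 19.6122 + 130.612 + 154.469 = 533.714
h = 1/7 + (12.4286)²/533.714 = 0.142857 + 0.289423 = 0.432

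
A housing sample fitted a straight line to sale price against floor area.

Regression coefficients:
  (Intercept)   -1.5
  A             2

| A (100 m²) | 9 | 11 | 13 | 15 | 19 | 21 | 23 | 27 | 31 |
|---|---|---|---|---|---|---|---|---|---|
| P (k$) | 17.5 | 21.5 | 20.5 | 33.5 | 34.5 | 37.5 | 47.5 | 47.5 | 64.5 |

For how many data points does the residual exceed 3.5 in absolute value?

4

A=9: ŷ = -1.5 + 2·9 = 16.5; e = 17.5 − 16.5 = 1
A=11: ŷ = -1.5 + 2·11 = 20.5; e = 21.5 − 20.5 = 1
A=13: ŷ = -1.5 + 2·13 = 24.5; e = 20.5 − 24.5 = -4
A=15: ŷ = -1.5 + 2·15 = 28.5; e = 33.5 − 28.5 = 5
A=19: ŷ = -1.5 + 2·19 = 36.5; e = 34.5 − 36.5 = -2
A=21: ŷ = -1.5 + 2·21 = 40.5; e = 37.5 − 40.5 = -3
A=23: ŷ = -1.5 + 2·23 = 44.5; e = 47.5 − 44.5 = 3
A=27: ŷ = -1.5 + 2·27 = 52.5; e = 47.5 − 52.5 = -5
A=31: ŷ = -1.5 + 2·31 = 60.5; e = 64.5 − 60.5 = 4
|e| > 3.5: A=13 (|e|=4), A=15 (|e|=5), A=27 (|e|=5), A=31 (|e|=4) → 4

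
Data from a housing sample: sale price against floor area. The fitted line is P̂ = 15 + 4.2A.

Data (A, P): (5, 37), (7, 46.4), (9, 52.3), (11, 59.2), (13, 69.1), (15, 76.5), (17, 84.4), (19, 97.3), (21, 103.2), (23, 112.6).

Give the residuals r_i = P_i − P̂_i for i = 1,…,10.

A=5: P̂ = 15 + 4.2·5 = 36; r = 37 − 36 = 1
A=7: P̂ = 15 + 4.2·7 = 44.4; r = 46.4 − 44.4 = 2
A=9: P̂ = 15 + 4.2·9 = 52.8; r = 52.3 − 52.8 = -0.5
A=11: P̂ = 15 + 4.2·11 = 61.2; r = 59.2 − 61.2 = -2
A=13: P̂ = 15 + 4.2·13 = 69.6; r = 69.1 − 69.6 = -0.5
A=15: P̂ = 15 + 4.2·15 = 78; r = 76.5 − 78 = -1.5
A=17: P̂ = 15 + 4.2·17 = 86.4; r = 84.4 − 86.4 = -2
A=19: P̂ = 15 + 4.2·19 = 94.8; r = 97.3 − 94.8 = 2.5
A=21: P̂ = 15 + 4.2·21 = 103.2; r = 103.2 − 103.2 = 0
A=23: P̂ = 15 + 4.2·23 = 111.6; r = 112.6 − 111.6 = 1

1, 2, -0.5, -2, -0.5, -1.5, -2, 2.5, 0, 1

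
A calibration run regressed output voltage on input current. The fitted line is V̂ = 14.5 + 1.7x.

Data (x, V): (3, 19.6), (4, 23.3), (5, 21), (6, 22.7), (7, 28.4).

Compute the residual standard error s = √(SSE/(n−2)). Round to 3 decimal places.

s = 2.309

x=3: V̂ = 14.5 + 1.7·3 = 19.6; r = 19.6 − 19.6 = 0
x=4: V̂ = 14.5 + 1.7·4 = 21.3; r = 23.3 − 21.3 = 2
x=5: V̂ = 14.5 + 1.7·5 = 23; r = 21 − 23 = -2
x=6: V̂ = 14.5 + 1.7·6 = 24.7; r = 22.7 − 24.7 = -2
x=7: V̂ = 14.5 + 1.7·7 = 26.4; r = 28.4 − 26.4 = 2
SSE = 0 + 4 + 4 + 4 + 4 = 16
s = √(16/3) = √5.33333 ≈ 2.309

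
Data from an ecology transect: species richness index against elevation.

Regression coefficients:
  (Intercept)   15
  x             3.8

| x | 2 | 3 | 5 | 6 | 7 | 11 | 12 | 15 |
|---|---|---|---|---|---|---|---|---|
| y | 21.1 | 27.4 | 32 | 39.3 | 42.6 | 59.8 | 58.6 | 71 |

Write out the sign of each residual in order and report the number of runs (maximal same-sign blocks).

5 runs

x=2: ŷ = 15 + 3.8·2 = 22.6; r = 21.1 − 22.6 = -1.5
x=3: ŷ = 15 + 3.8·3 = 26.4; r = 27.4 − 26.4 = 1
x=5: ŷ = 15 + 3.8·5 = 34; r = 32 − 34 = -2
x=6: ŷ = 15 + 3.8·6 = 37.8; r = 39.3 − 37.8 = 1.5
x=7: ŷ = 15 + 3.8·7 = 41.6; r = 42.6 − 41.6 = 1
x=11: ŷ = 15 + 3.8·11 = 56.8; r = 59.8 − 56.8 = 3
x=12: ŷ = 15 + 3.8·12 = 60.6; r = 58.6 − 60.6 = -2
x=15: ŷ = 15 + 3.8·15 = 72; r = 71 − 72 = -1
Signs: − + − + + + − −
Runs: −×1, +×1, −×1, +×3, −×2 → 5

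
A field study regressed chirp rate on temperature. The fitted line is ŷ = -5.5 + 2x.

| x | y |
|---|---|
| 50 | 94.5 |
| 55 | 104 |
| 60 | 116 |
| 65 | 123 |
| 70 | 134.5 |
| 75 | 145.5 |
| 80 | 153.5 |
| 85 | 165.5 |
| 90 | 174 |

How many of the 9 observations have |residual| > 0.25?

x=50: ŷ = -5.5 + 2·50 = 94.5; e = 94.5 − 94.5 = 0
x=55: ŷ = -5.5 + 2·55 = 104.5; e = 104 − 104.5 = -0.5
x=60: ŷ = -5.5 + 2·60 = 114.5; e = 116 − 114.5 = 1.5
x=65: ŷ = -5.5 + 2·65 = 124.5; e = 123 − 124.5 = -1.5
x=70: ŷ = -5.5 + 2·70 = 134.5; e = 134.5 − 134.5 = 0
x=75: ŷ = -5.5 + 2·75 = 144.5; e = 145.5 − 144.5 = 1
x=80: ŷ = -5.5 + 2·80 = 154.5; e = 153.5 − 154.5 = -1
x=85: ŷ = -5.5 + 2·85 = 164.5; e = 165.5 − 164.5 = 1
x=90: ŷ = -5.5 + 2·90 = 174.5; e = 174 − 174.5 = -0.5
|e| > 0.25: x=55 (|e|=0.5), x=60 (|e|=1.5), x=65 (|e|=1.5), x=75 (|e|=1), x=80 (|e|=1), x=85 (|e|=1), x=90 (|e|=0.5) → 7

7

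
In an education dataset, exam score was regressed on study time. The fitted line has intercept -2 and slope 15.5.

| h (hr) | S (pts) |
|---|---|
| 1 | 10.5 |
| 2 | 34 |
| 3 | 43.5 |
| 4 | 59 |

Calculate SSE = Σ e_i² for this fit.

SSE = 36

h=1: Ŝ = -2 + 15.5·1 = 13.5; e = 10.5 − 13.5 = -3
h=2: Ŝ = -2 + 15.5·2 = 29; e = 34 − 29 = 5
h=3: Ŝ = -2 + 15.5·3 = 44.5; e = 43.5 − 44.5 = -1
h=4: Ŝ = -2 + 15.5·4 = 60; e = 59 − 60 = -1
SSE = 9 + 25 + 1 + 1 = 36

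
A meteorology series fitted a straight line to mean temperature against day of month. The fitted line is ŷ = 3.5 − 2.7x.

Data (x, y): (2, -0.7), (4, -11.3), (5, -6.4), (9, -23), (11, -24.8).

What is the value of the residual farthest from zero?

e = -4

x=2: ŷ = 3.5 − 2.7·2 = -1.9; e = -0.7 − (-1.9) = 1.2
x=4: ŷ = 3.5 − 2.7·4 = -7.3; e = -11.3 − (-7.3) = -4
x=5: ŷ = 3.5 − 2.7·5 = -10; e = -6.4 − (-10) = 3.6
x=9: ŷ = 3.5 − 2.7·9 = -20.8; e = -23 − (-20.8) = -2.2
x=11: ŷ = 3.5 − 2.7·11 = -26.2; e = -24.8 − (-26.2) = 1.4
Largest |e| is 4 at x = 4, residual -4.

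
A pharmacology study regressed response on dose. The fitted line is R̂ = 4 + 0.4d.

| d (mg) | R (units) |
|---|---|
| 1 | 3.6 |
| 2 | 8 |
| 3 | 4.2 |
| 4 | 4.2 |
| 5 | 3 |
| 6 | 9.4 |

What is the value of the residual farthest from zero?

e = 3.2

d=1: R̂ = 4 + 0.4·1 = 4.4; e = 3.6 − 4.4 = -0.8
d=2: R̂ = 4 + 0.4·2 = 4.8; e = 8 − 4.8 = 3.2
d=3: R̂ = 4 + 0.4·3 = 5.2; e = 4.2 − 5.2 = -1
d=4: R̂ = 4 + 0.4·4 = 5.6; e = 4.2 − 5.6 = -1.4
d=5: R̂ = 4 + 0.4·5 = 6; e = 3 − 6 = -3
d=6: R̂ = 4 + 0.4·6 = 6.4; e = 9.4 − 6.4 = 3
Largest |e| is 3.2 at d = 2, residual 3.2.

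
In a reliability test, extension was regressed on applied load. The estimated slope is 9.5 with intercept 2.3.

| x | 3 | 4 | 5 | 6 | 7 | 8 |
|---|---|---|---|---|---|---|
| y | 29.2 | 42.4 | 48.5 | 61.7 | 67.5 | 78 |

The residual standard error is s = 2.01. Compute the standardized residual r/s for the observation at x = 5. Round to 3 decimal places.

ŷ = 2.3 + 9.5·5 = 49.8
r = 48.5 − 49.8 = -1.3
r/s = -1.3 / 2.01 = -0.647

-0.647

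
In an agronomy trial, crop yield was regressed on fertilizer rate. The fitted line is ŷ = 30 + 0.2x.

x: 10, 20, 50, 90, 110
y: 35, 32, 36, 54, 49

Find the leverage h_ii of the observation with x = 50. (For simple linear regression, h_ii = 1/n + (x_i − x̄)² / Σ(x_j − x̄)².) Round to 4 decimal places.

h = 0.2048

x̄ = (10 + 20 + 50 + 90 + 110)/5 = 56
Σ(x − x̄)² = 2116 + 1296 + 36 + 1156 + 2916 = 7520
h = 1/5 + (-6)²/7520 = 0.2 + 0.00478723 = 0.2048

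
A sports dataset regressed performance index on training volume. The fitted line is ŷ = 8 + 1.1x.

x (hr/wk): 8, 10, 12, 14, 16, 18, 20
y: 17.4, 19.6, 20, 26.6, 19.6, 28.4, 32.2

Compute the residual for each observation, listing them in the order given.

x=8: ŷ = 8 + 1.1·8 = 16.8; r = 17.4 − 16.8 = 0.6
x=10: ŷ = 8 + 1.1·10 = 19; r = 19.6 − 19 = 0.6
x=12: ŷ = 8 + 1.1·12 = 21.2; r = 20 − 21.2 = -1.2
x=14: ŷ = 8 + 1.1·14 = 23.4; r = 26.6 − 23.4 = 3.2
x=16: ŷ = 8 + 1.1·16 = 25.6; r = 19.6 − 25.6 = -6
x=18: ŷ = 8 + 1.1·18 = 27.8; r = 28.4 − 27.8 = 0.6
x=20: ŷ = 8 + 1.1·20 = 30; r = 32.2 − 30 = 2.2

0.6, 0.6, -1.2, 3.2, -6, 0.6, 2.2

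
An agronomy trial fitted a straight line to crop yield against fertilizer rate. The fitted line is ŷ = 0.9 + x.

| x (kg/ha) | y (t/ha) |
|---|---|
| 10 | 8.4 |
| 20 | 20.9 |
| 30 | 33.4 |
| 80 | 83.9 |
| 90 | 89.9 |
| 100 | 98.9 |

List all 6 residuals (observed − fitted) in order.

-2.5, 0, 2.5, 3, -1, -2

x=10: ŷ = 0.9 + 10 = 10.9; r = 8.4 − 10.9 = -2.5
x=20: ŷ = 0.9 + 20 = 20.9; r = 20.9 − 20.9 = 0
x=30: ŷ = 0.9 + 30 = 30.9; r = 33.4 − 30.9 = 2.5
x=80: ŷ = 0.9 + 80 = 80.9; r = 83.9 − 80.9 = 3
x=90: ŷ = 0.9 + 90 = 90.9; r = 89.9 − 90.9 = -1
x=100: ŷ = 0.9 + 100 = 100.9; r = 98.9 − 100.9 = -2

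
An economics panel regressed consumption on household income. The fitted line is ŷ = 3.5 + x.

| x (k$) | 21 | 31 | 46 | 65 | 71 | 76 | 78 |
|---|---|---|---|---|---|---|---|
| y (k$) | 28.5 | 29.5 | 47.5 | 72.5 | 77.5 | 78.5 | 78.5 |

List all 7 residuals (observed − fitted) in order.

x=21: ŷ = 3.5 + 21 = 24.5; r = 28.5 − 24.5 = 4
x=31: ŷ = 3.5 + 31 = 34.5; r = 29.5 − 34.5 = -5
x=46: ŷ = 3.5 + 46 = 49.5; r = 47.5 − 49.5 = -2
x=65: ŷ = 3.5 + 65 = 68.5; r = 72.5 − 68.5 = 4
x=71: ŷ = 3.5 + 71 = 74.5; r = 77.5 − 74.5 = 3
x=76: ŷ = 3.5 + 76 = 79.5; r = 78.5 − 79.5 = -1
x=78: ŷ = 3.5 + 78 = 81.5; r = 78.5 − 81.5 = -3

4, -5, -2, 4, 3, -1, -3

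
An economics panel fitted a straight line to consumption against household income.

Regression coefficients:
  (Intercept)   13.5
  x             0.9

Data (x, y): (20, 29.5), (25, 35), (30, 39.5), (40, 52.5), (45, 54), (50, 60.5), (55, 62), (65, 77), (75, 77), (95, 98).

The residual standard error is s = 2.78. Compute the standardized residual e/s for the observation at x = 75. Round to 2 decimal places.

ŷ = 13.5 + 0.9·75 = 81
e = 77 − 81 = -4
e/s = -4 / 2.78 = -1.44

-1.44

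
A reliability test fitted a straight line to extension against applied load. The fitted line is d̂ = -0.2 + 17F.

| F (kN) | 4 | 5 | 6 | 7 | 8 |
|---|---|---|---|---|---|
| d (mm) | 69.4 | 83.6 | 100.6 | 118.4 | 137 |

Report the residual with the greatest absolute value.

e = 1.6

F=4: d̂ = -0.2 + 17·4 = 67.8; e = 69.4 − 67.8 = 1.6
F=5: d̂ = -0.2 + 17·5 = 84.8; e = 83.6 − 84.8 = -1.2
F=6: d̂ = -0.2 + 17·6 = 101.8; e = 100.6 − 101.8 = -1.2
F=7: d̂ = -0.2 + 17·7 = 118.8; e = 118.4 − 118.8 = -0.4
F=8: d̂ = -0.2 + 17·8 = 135.8; e = 137 − 135.8 = 1.2
Largest |e| is 1.6 at F = 4, residual 1.6.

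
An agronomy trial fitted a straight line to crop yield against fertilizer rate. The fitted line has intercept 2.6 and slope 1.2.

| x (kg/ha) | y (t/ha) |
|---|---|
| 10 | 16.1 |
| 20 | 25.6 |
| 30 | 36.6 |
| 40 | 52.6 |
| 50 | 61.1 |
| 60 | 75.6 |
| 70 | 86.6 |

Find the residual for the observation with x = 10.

ŷ = 2.6 + 1.2·10 = 14.6
e = 16.1 − 14.6 = 1.5

e = 1.5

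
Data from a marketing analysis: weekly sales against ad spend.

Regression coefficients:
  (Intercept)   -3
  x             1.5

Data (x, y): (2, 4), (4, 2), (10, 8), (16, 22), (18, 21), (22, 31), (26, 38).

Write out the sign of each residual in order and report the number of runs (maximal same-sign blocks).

5 runs

x=2: ŷ = -3 + 1.5·2 = 0; e = 4 − 0 = 4
x=4: ŷ = -3 + 1.5·4 = 3; e = 2 − 3 = -1
x=10: ŷ = -3 + 1.5·10 = 12; e = 8 − 12 = -4
x=16: ŷ = -3 + 1.5·16 = 21; e = 22 − 21 = 1
x=18: ŷ = -3 + 1.5·18 = 24; e = 21 − 24 = -3
x=22: ŷ = -3 + 1.5·22 = 30; e = 31 − 30 = 1
x=26: ŷ = -3 + 1.5·26 = 36; e = 38 − 36 = 2
Signs: + − − + − + +
Runs: +×1, −×2, +×1, −×1, +×2 → 5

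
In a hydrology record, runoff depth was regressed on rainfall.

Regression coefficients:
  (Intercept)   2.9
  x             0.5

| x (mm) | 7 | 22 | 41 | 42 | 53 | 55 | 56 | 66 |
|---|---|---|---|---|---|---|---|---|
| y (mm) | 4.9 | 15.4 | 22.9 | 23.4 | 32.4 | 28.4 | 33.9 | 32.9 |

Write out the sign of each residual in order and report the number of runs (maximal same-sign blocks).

x=7: ŷ = 2.9 + 0.5·7 = 6.4; e = 4.9 − 6.4 = -1.5
x=22: ŷ = 2.9 + 0.5·22 = 13.9; e = 15.4 − 13.9 = 1.5
x=41: ŷ = 2.9 + 0.5·41 = 23.4; e = 22.9 − 23.4 = -0.5
x=42: ŷ = 2.9 + 0.5·42 = 23.9; e = 23.4 − 23.9 = -0.5
x=53: ŷ = 2.9 + 0.5·53 = 29.4; e = 32.4 − 29.4 = 3
x=55: ŷ = 2.9 + 0.5·55 = 30.4; e = 28.4 − 30.4 = -2
x=56: ŷ = 2.9 + 0.5·56 = 30.9; e = 33.9 − 30.9 = 3
x=66: ŷ = 2.9 + 0.5·66 = 35.9; e = 32.9 − 35.9 = -3
Signs: − + − − + − + −
Runs: −×1, +×1, −×2, +×1, −×1, +×1, −×1 → 7

7 runs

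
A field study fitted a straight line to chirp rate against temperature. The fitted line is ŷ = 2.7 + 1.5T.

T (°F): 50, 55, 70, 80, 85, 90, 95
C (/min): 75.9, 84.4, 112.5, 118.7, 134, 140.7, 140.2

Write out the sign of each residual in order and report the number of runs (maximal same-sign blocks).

T=50: ŷ = 2.7 + 1.5·50 = 77.7; r = 75.9 − 77.7 = -1.8
T=55: ŷ = 2.7 + 1.5·55 = 85.2; r = 84.4 − 85.2 = -0.8
T=70: ŷ = 2.7 + 1.5·70 = 107.7; r = 112.5 − 107.7 = 4.8
T=80: ŷ = 2.7 + 1.5·80 = 122.7; r = 118.7 − 122.7 = -4
T=85: ŷ = 2.7 + 1.5·85 = 130.2; r = 134 − 130.2 = 3.8
T=90: ŷ = 2.7 + 1.5·90 = 137.7; r = 140.7 − 137.7 = 3
T=95: ŷ = 2.7 + 1.5·95 = 145.2; r = 140.2 − 145.2 = -5
Signs: − − + − + + −
Runs: −×2, +×1, −×1, +×2, −×1 → 5

5 runs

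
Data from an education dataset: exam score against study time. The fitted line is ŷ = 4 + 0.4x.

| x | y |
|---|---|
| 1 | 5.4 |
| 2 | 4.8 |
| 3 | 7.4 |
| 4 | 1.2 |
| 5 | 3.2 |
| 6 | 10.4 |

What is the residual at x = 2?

ŷ = 4 + 0.4·2 = 4.8
e = 4.8 − 4.8 = 0

e = 0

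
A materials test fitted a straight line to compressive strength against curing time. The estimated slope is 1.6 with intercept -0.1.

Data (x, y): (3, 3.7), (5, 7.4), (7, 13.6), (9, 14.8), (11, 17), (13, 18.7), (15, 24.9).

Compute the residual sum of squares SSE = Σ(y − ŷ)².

SSE = 13

x=3: ŷ = -0.1 + 1.6·3 = 4.7; e = 3.7 − 4.7 = -1
x=5: ŷ = -0.1 + 1.6·5 = 7.9; e = 7.4 − 7.9 = -0.5
x=7: ŷ = -0.1 + 1.6·7 = 11.1; e = 13.6 − 11.1 = 2.5
x=9: ŷ = -0.1 + 1.6·9 = 14.3; e = 14.8 − 14.3 = 0.5
x=11: ŷ = -0.1 + 1.6·11 = 17.5; e = 17 − 17.5 = -0.5
x=13: ŷ = -0.1 + 1.6·13 = 20.7; e = 18.7 − 20.7 = -2
x=15: ŷ = -0.1 + 1.6·15 = 23.9; e = 24.9 − 23.9 = 1
SSE = 1 + 0.25 + 6.25 + 0.25 + 0.25 + 4 + 1 = 13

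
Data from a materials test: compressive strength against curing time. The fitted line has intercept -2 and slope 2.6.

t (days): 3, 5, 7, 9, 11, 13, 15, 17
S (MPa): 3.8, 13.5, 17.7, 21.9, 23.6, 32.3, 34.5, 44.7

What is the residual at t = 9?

e = 0.5

ŷ = -2 + 2.6·9 = 21.4
e = 21.9 − 21.4 = 0.5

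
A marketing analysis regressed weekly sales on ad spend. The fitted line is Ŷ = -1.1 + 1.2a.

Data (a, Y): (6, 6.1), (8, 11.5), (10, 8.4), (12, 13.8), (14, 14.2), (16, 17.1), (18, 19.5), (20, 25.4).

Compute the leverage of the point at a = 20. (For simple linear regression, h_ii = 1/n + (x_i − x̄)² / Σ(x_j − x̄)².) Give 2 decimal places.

ā = (6 + 8 + 10 + 12 + 14 + 16 + 18 + 20)/8 = 13
Σ(a − ā)² = 49 + 25 + 9 + 1 + 1 + 9 + 25 + 49 = 168
h = 1/8 + (7)²/168 = 0.125 + 0.291667 = 0.42

h = 0.42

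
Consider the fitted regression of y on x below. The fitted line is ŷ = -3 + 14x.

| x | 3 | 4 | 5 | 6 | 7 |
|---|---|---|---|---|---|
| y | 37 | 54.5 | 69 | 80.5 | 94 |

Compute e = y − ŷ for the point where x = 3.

e = -2

ŷ = -3 + 14·3 = 39
e = 37 − 39 = -2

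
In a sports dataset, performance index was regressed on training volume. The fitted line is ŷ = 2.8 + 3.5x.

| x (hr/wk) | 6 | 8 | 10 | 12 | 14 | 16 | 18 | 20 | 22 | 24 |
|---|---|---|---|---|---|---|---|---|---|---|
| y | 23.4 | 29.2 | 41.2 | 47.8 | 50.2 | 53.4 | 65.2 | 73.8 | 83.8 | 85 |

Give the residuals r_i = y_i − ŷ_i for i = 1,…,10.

x=6: ŷ = 2.8 + 3.5·6 = 23.8; r = 23.4 − 23.8 = -0.4
x=8: ŷ = 2.8 + 3.5·8 = 30.8; r = 29.2 − 30.8 = -1.6
x=10: ŷ = 2.8 + 3.5·10 = 37.8; r = 41.2 − 37.8 = 3.4
x=12: ŷ = 2.8 + 3.5·12 = 44.8; r = 47.8 − 44.8 = 3
x=14: ŷ = 2.8 + 3.5·14 = 51.8; r = 50.2 − 51.8 = -1.6
x=16: ŷ = 2.8 + 3.5·16 = 58.8; r = 53.4 − 58.8 = -5.4
x=18: ŷ = 2.8 + 3.5·18 = 65.8; r = 65.2 − 65.8 = -0.6
x=20: ŷ = 2.8 + 3.5·20 = 72.8; r = 73.8 − 72.8 = 1
x=22: ŷ = 2.8 + 3.5·22 = 79.8; r = 83.8 − 79.8 = 4
x=24: ŷ = 2.8 + 3.5·24 = 86.8; r = 85 − 86.8 = -1.8

-0.4, -1.6, 3.4, 3, -1.6, -5.4, -0.6, 1, 4, -1.8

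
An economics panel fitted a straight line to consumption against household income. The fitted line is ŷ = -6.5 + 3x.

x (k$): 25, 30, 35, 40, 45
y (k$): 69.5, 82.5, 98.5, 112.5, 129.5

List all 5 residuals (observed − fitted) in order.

x=25: ŷ = -6.5 + 3·25 = 68.5; e = 69.5 − 68.5 = 1
x=30: ŷ = -6.5 + 3·30 = 83.5; e = 82.5 − 83.5 = -1
x=35: ŷ = -6.5 + 3·35 = 98.5; e = 98.5 − 98.5 = 0
x=40: ŷ = -6.5 + 3·40 = 113.5; e = 112.5 − 113.5 = -1
x=45: ŷ = -6.5 + 3·45 = 128.5; e = 129.5 − 128.5 = 1

1, -1, 0, -1, 1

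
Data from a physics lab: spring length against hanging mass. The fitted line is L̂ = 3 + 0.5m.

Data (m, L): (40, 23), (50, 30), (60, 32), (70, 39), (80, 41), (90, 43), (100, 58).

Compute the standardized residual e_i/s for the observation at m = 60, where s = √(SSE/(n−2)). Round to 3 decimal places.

-0.289

m=40: L̂ = 3 + 0.5·40 = 23; e = 23 − 23 = 0
m=50: L̂ = 3 + 0.5·50 = 28; e = 30 − 28 = 2
m=60: L̂ = 3 + 0.5·60 = 33; e = 32 − 33 = -1
m=70: L̂ = 3 + 0.5·70 = 38; e = 39 − 38 = 1
m=80: L̂ = 3 + 0.5·80 = 43; e = 41 − 43 = -2
m=90: L̂ = 3 + 0.5·90 = 48; e = 43 − 48 = -5
m=100: L̂ = 3 + 0.5·100 = 53; e = 58 − 53 = 5
SSE = 0 + 4 + 1 + 1 + 4 + 25 + 25 = 60
s = √(60/5) = 3.4641
e/s = -1 / 3.4641 = -0.289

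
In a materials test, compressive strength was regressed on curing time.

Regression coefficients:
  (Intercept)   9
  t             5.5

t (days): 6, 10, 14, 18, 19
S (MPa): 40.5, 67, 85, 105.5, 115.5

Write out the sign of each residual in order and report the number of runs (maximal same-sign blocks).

t=6: ŷ = 9 + 5.5·6 = 42; r = 40.5 − 42 = -1.5
t=10: ŷ = 9 + 5.5·10 = 64; r = 67 − 64 = 3
t=14: ŷ = 9 + 5.5·14 = 86; r = 85 − 86 = -1
t=18: ŷ = 9 + 5.5·18 = 108; r = 105.5 − 108 = -2.5
t=19: ŷ = 9 + 5.5·19 = 113.5; r = 115.5 − 113.5 = 2
Signs: − + − − +
Runs: −×1, +×1, −×2, +×1 → 4

4 runs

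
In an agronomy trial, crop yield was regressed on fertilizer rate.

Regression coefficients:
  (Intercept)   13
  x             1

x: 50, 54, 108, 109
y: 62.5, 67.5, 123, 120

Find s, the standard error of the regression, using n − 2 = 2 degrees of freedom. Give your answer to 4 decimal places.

s = 2.0616

x=50: ŷ = 13 + 50 = 63; e = 62.5 − 63 = -0.5
x=54: ŷ = 13 + 54 = 67; e = 67.5 − 67 = 0.5
x=108: ŷ = 13 + 108 = 121; e = 123 − 121 = 2
x=109: ŷ = 13 + 109 = 122; e = 120 − 122 = -2
SSE = 0.25 + 0.25 + 4 + 4 = 8.5
s = √(8.5/2) = √4.25 ≈ 2.0616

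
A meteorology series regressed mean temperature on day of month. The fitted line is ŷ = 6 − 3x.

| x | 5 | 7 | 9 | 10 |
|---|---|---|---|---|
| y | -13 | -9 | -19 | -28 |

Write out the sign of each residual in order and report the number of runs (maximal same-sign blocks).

3 runs

x=5: ŷ = 6 − 3·5 = -9; r = -13 − (-9) = -4
x=7: ŷ = 6 − 3·7 = -15; r = -9 − (-15) = 6
x=9: ŷ = 6 − 3·9 = -21; r = -19 − (-21) = 2
x=10: ŷ = 6 − 3·10 = -24; r = -28 − (-24) = -4
Signs: − + + −
Runs: −×1, +×2, −×1 → 3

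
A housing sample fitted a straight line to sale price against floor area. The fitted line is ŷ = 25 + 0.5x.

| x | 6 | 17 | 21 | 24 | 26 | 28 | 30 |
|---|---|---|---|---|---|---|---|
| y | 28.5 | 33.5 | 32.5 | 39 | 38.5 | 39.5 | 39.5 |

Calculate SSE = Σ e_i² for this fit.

SSE = 14

x=6: ŷ = 25 + 0.5·6 = 28; e = 28.5 − 28 = 0.5
x=17: ŷ = 25 + 0.5·17 = 33.5; e = 33.5 − 33.5 = 0
x=21: ŷ = 25 + 0.5·21 = 35.5; e = 32.5 − 35.5 = -3
x=24: ŷ = 25 + 0.5·24 = 37; e = 39 − 37 = 2
x=26: ŷ = 25 + 0.5·26 = 38; e = 38.5 − 38 = 0.5
x=28: ŷ = 25 + 0.5·28 = 39; e = 39.5 − 39 = 0.5
x=30: ŷ = 25 + 0.5·30 = 40; e = 39.5 − 40 = -0.5
SSE = 0.25 + 0 + 9 + 4 + 0.25 + 0.25 + 0.25 = 14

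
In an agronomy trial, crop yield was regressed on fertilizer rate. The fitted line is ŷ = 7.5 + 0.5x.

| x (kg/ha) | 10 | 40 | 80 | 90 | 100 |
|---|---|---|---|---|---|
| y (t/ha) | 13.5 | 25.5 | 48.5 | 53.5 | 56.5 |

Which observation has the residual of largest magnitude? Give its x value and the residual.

x = 40, e = -2

x=10: ŷ = 7.5 + 0.5·10 = 12.5; e = 13.5 − 12.5 = 1
x=40: ŷ = 7.5 + 0.5·40 = 27.5; e = 25.5 − 27.5 = -2
x=80: ŷ = 7.5 + 0.5·80 = 47.5; e = 48.5 − 47.5 = 1
x=90: ŷ = 7.5 + 0.5·90 = 52.5; e = 53.5 − 52.5 = 1
x=100: ŷ = 7.5 + 0.5·100 = 57.5; e = 56.5 − 57.5 = -1
Largest |e| is 2 at x = 40, residual -2.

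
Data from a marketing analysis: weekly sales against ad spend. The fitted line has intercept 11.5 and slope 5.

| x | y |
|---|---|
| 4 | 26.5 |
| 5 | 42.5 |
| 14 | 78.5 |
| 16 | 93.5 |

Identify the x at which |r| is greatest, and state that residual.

x=4: ŷ = 11.5 + 5·4 = 31.5; r = 26.5 − 31.5 = -5
x=5: ŷ = 11.5 + 5·5 = 36.5; r = 42.5 − 36.5 = 6
x=14: ŷ = 11.5 + 5·14 = 81.5; r = 78.5 − 81.5 = -3
x=16: ŷ = 11.5 + 5·16 = 91.5; r = 93.5 − 91.5 = 2
Largest |r| is 6 at x = 5, residual 6.

x = 5, r = 6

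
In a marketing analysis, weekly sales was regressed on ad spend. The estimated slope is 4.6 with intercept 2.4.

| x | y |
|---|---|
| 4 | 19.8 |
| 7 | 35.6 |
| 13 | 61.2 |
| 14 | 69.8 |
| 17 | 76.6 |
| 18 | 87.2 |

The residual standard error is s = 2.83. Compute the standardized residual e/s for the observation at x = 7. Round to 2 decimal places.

ŷ = 2.4 + 4.6·7 = 34.6
e = 35.6 − 34.6 = 1
e/s = 1 / 2.83 = 0.35

0.35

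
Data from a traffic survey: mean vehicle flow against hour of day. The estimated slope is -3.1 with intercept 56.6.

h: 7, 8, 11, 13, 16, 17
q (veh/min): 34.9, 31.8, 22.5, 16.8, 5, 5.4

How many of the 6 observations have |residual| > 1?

h=7: q̂ = 56.6 − 3.1·7 = 34.9; r = 34.9 − 34.9 = 0
h=8: q̂ = 56.6 − 3.1·8 = 31.8; r = 31.8 − 31.8 = 0
h=11: q̂ = 56.6 − 3.1·11 = 22.5; r = 22.5 − 22.5 = 0
h=13: q̂ = 56.6 − 3.1·13 = 16.3; r = 16.8 − 16.3 = 0.5
h=16: q̂ = 56.6 − 3.1·16 = 7; r = 5 − 7 = -2
h=17: q̂ = 56.6 − 3.1·17 = 3.9; r = 5.4 − 3.9 = 1.5
|r| > 1: h=16 (|r|=2), h=17 (|r|=1.5) → 2

2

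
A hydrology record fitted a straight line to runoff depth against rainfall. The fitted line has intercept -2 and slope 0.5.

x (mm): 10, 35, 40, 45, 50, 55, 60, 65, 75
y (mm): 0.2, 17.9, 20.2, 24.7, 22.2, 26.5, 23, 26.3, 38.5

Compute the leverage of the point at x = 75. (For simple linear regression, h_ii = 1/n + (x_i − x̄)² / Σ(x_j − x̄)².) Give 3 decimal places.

h = 0.356

x̄ = (10 + 35 + 40 + 45 + 50 + 55 + 60 + 65 + 75)/9 = 48.3333
Σ(x − x̄)² = 1469.44 + 177.778 + 69.4444 + 11.1111 + 2.77778 + 44.4444 + 136.111 + 277.778 + 711.111 = 2900
h = 1/9 + (26.6667)²/2900 = 0.111111 + 0.245211 = 0.356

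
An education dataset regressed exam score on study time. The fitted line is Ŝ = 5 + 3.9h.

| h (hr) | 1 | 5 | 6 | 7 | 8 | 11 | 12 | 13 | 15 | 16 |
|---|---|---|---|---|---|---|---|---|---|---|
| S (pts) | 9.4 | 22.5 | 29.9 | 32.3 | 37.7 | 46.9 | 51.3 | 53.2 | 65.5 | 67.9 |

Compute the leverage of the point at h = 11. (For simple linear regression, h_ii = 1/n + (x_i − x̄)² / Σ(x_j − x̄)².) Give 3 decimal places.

h = 0.112

h̄ = (1 + 5 + 6 + 7 + 8 + 11 + 12 + 13 + 15 + 16)/10 = 9.4
Σ(h − h̄)² = 70.56 + 19.36 + 11.56 + 5.76 + 1.96 + 2.56 + 6.76 + 12.96 + 31.36 + 43.56 = 206.4
h = 1/10 + (1.6)²/206.4 = 0.1 + 0.0124031 = 0.112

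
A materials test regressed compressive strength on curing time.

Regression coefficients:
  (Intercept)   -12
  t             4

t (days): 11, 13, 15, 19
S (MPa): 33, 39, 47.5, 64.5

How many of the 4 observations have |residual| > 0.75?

2

t=11: ŷ = -12 + 4·11 = 32; e = 33 − 32 = 1
t=13: ŷ = -12 + 4·13 = 40; e = 39 − 40 = -1
t=15: ŷ = -12 + 4·15 = 48; e = 47.5 − 48 = -0.5
t=19: ŷ = -12 + 4·19 = 64; e = 64.5 − 64 = 0.5
|e| > 0.75: t=11 (|e|=1), t=13 (|e|=1) → 2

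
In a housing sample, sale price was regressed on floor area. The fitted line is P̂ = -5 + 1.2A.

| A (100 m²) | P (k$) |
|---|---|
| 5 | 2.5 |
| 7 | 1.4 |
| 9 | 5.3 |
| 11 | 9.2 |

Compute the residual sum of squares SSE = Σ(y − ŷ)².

SSE = 7.5

A=5: P̂ = -5 + 1.2·5 = 1; r = 2.5 − 1 = 1.5
A=7: P̂ = -5 + 1.2·7 = 3.4; r = 1.4 − 3.4 = -2
A=9: P̂ = -5 + 1.2·9 = 5.8; r = 5.3 − 5.8 = -0.5
A=11: P̂ = -5 + 1.2·11 = 8.2; r = 9.2 − 8.2 = 1
SSE = 2.25 + 4 + 0.25 + 1 = 7.5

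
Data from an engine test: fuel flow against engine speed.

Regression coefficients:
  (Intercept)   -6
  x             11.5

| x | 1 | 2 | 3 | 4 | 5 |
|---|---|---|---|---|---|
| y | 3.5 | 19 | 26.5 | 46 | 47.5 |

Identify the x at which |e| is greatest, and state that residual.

x = 4, e = 6

x=1: ŷ = -6 + 11.5·1 = 5.5; e = 3.5 − 5.5 = -2
x=2: ŷ = -6 + 11.5·2 = 17; e = 19 − 17 = 2
x=3: ŷ = -6 + 11.5·3 = 28.5; e = 26.5 − 28.5 = -2
x=4: ŷ = -6 + 11.5·4 = 40; e = 46 − 40 = 6
x=5: ŷ = -6 + 11.5·5 = 51.5; e = 47.5 − 51.5 = -4
Largest |e| is 6 at x = 4, residual 6.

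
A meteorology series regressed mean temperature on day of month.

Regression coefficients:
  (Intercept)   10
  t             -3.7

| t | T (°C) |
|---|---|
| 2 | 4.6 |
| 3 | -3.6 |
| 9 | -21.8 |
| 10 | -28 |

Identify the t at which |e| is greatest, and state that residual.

t=2: T̂ = 10 − 3.7·2 = 2.6; e = 4.6 − 2.6 = 2
t=3: T̂ = 10 − 3.7·3 = -1.1; e = -3.6 − (-1.1) = -2.5
t=9: T̂ = 10 − 3.7·9 = -23.3; e = -21.8 − (-23.3) = 1.5
t=10: T̂ = 10 − 3.7·10 = -27; e = -28 − (-27) = -1
Largest |e| is 2.5 at t = 3, residual -2.5.

t = 3, e = -2.5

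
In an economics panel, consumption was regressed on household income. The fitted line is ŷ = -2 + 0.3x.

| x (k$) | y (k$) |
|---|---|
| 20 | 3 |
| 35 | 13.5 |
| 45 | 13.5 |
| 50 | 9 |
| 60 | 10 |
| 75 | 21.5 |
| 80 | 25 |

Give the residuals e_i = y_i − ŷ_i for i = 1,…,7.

x=20: ŷ = -2 + 0.3·20 = 4; e = 3 − 4 = -1
x=35: ŷ = -2 + 0.3·35 = 8.5; e = 13.5 − 8.5 = 5
x=45: ŷ = -2 + 0.3·45 = 11.5; e = 13.5 − 11.5 = 2
x=50: ŷ = -2 + 0.3·50 = 13; e = 9 − 13 = -4
x=60: ŷ = -2 + 0.3·60 = 16; e = 10 − 16 = -6
x=75: ŷ = -2 + 0.3·75 = 20.5; e = 21.5 − 20.5 = 1
x=80: ŷ = -2 + 0.3·80 = 22; e = 25 − 22 = 3

-1, 5, 2, -4, -6, 1, 3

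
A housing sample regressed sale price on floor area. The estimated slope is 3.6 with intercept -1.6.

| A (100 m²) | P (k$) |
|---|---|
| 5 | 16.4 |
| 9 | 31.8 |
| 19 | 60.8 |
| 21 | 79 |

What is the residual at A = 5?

e = 0

P̂ = -1.6 + 3.6·5 = 16.4
e = 16.4 − 16.4 = 0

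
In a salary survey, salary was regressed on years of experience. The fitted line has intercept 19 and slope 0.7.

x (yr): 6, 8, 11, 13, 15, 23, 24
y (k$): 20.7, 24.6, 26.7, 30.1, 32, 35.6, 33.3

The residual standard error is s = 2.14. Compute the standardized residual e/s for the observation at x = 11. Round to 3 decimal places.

0.000

ŷ = 19 + 0.7·11 = 26.7
e = 26.7 − 26.7 = 0
e/s = 0 / 2.14 = 0.000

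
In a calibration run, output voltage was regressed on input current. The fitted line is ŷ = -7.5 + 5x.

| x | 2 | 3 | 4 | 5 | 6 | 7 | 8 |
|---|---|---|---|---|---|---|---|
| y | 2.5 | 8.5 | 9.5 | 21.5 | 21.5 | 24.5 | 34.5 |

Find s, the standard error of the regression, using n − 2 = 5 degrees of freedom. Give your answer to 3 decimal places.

s = 2.828

x=2: ŷ = -7.5 + 5·2 = 2.5; r = 2.5 − 2.5 = 0
x=3: ŷ = -7.5 + 5·3 = 7.5; r = 8.5 − 7.5 = 1
x=4: ŷ = -7.5 + 5·4 = 12.5; r = 9.5 − 12.5 = -3
x=5: ŷ = -7.5 + 5·5 = 17.5; r = 21.5 − 17.5 = 4
x=6: ŷ = -7.5 + 5·6 = 22.5; r = 21.5 − 22.5 = -1
x=7: ŷ = -7.5 + 5·7 = 27.5; r = 24.5 − 27.5 = -3
x=8: ŷ = -7.5 + 5·8 = 32.5; r = 34.5 − 32.5 = 2
SSE = 0 + 1 + 9 + 16 + 1 + 9 + 4 = 40
s = √(40/5) = √8 ≈ 2.828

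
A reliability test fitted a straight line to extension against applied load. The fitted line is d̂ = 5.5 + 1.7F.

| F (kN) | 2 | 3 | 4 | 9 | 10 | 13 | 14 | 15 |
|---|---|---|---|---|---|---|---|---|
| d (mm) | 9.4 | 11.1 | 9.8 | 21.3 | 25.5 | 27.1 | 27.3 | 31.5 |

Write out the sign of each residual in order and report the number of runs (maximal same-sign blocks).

F=2: d̂ = 5.5 + 1.7·2 = 8.9; e = 9.4 − 8.9 = 0.5
F=3: d̂ = 5.5 + 1.7·3 = 10.6; e = 11.1 − 10.6 = 0.5
F=4: d̂ = 5.5 + 1.7·4 = 12.3; e = 9.8 − 12.3 = -2.5
F=9: d̂ = 5.5 + 1.7·9 = 20.8; e = 21.3 − 20.8 = 0.5
F=10: d̂ = 5.5 + 1.7·10 = 22.5; e = 25.5 − 22.5 = 3
F=13: d̂ = 5.5 + 1.7·13 = 27.6; e = 27.1 − 27.6 = -0.5
F=14: d̂ = 5.5 + 1.7·14 = 29.3; e = 27.3 − 29.3 = -2
F=15: d̂ = 5.5 + 1.7·15 = 31; e = 31.5 − 31 = 0.5
Signs: + + − + + − − +
Runs: +×2, −×1, +×2, −×2, +×1 → 5

5 runs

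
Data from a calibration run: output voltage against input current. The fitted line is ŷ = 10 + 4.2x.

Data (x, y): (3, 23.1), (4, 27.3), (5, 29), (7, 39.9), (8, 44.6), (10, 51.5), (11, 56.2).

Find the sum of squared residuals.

x=3: ŷ = 10 + 4.2·3 = 22.6; r = 23.1 − 22.6 = 0.5
x=4: ŷ = 10 + 4.2·4 = 26.8; r = 27.3 − 26.8 = 0.5
x=5: ŷ = 10 + 4.2·5 = 31; r = 29 − 31 = -2
x=7: ŷ = 10 + 4.2·7 = 39.4; r = 39.9 − 39.4 = 0.5
x=8: ŷ = 10 + 4.2·8 = 43.6; r = 44.6 − 43.6 = 1
x=10: ŷ = 10 + 4.2·10 = 52; r = 51.5 − 52 = -0.5
x=11: ŷ = 10 + 4.2·11 = 56.2; r = 56.2 − 56.2 = 0
SSE = 0.25 + 0.25 + 4 + 0.25 + 1 + 0.25 + 0 = 6

SSE = 6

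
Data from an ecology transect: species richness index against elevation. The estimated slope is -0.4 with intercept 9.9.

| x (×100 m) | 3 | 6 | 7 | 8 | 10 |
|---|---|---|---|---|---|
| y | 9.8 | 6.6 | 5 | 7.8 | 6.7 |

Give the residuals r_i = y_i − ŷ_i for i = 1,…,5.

1.1, -0.9, -2.1, 1.1, 0.8

x=3: ŷ = 9.9 − 0.4·3 = 8.7; r = 9.8 − 8.7 = 1.1
x=6: ŷ = 9.9 − 0.4·6 = 7.5; r = 6.6 − 7.5 = -0.9
x=7: ŷ = 9.9 − 0.4·7 = 7.1; r = 5 − 7.1 = -2.1
x=8: ŷ = 9.9 − 0.4·8 = 6.7; r = 7.8 − 6.7 = 1.1
x=10: ŷ = 9.9 − 0.4·10 = 5.9; r = 6.7 − 5.9 = 0.8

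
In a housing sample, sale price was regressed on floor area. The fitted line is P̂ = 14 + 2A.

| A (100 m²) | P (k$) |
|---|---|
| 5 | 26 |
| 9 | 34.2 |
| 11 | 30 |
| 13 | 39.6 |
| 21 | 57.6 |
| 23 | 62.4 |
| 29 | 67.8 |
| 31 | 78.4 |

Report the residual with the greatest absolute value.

e = -6

A=5: P̂ = 14 + 2·5 = 24; e = 26 − 24 = 2
A=9: P̂ = 14 + 2·9 = 32; e = 34.2 − 32 = 2.2
A=11: P̂ = 14 + 2·11 = 36; e = 30 − 36 = -6
A=13: P̂ = 14 + 2·13 = 40; e = 39.6 − 40 = -0.4
A=21: P̂ = 14 + 2·21 = 56; e = 57.6 − 56 = 1.6
A=23: P̂ = 14 + 2·23 = 60; e = 62.4 − 60 = 2.4
A=29: P̂ = 14 + 2·29 = 72; e = 67.8 − 72 = -4.2
A=31: P̂ = 14 + 2·31 = 76; e = 78.4 − 76 = 2.4
Largest |e| is 6 at A = 11, residual -6.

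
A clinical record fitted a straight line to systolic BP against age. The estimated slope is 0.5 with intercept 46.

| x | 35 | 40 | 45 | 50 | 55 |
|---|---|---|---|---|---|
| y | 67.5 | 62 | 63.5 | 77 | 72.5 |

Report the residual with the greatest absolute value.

x=35: ŷ = 46 + 0.5·35 = 63.5; r = 67.5 − 63.5 = 4
x=40: ŷ = 46 + 0.5·40 = 66; r = 62 − 66 = -4
x=45: ŷ = 46 + 0.5·45 = 68.5; r = 63.5 − 68.5 = -5
x=50: ŷ = 46 + 0.5·50 = 71; r = 77 − 71 = 6
x=55: ŷ = 46 + 0.5·55 = 73.5; r = 72.5 − 73.5 = -1
Largest |r| is 6 at x = 50, residual 6.

r = 6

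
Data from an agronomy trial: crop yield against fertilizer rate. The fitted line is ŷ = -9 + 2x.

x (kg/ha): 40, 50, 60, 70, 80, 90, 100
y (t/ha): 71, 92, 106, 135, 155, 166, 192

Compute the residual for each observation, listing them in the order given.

x=40: ŷ = -9 + 2·40 = 71; e = 71 − 71 = 0
x=50: ŷ = -9 + 2·50 = 91; e = 92 − 91 = 1
x=60: ŷ = -9 + 2·60 = 111; e = 106 − 111 = -5
x=70: ŷ = -9 + 2·70 = 131; e = 135 − 131 = 4
x=80: ŷ = -9 + 2·80 = 151; e = 155 − 151 = 4
x=90: ŷ = -9 + 2·90 = 171; e = 166 − 171 = -5
x=100: ŷ = -9 + 2·100 = 191; e = 192 − 191 = 1

0, 1, -5, 4, 4, -5, 1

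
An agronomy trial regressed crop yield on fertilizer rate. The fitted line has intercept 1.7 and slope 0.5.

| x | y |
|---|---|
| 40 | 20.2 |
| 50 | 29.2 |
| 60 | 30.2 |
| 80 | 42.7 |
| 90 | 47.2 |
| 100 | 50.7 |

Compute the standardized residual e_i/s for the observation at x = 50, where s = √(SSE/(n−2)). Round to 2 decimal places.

1.39

x=40: ŷ = 1.7 + 0.5·40 = 21.7; e = 20.2 − 21.7 = -1.5
x=50: ŷ = 1.7 + 0.5·50 = 26.7; e = 29.2 − 26.7 = 2.5
x=60: ŷ = 1.7 + 0.5·60 = 31.7; e = 30.2 − 31.7 = -1.5
x=80: ŷ = 1.7 + 0.5·80 = 41.7; e = 42.7 − 41.7 = 1
x=90: ŷ = 1.7 + 0.5·90 = 46.7; e = 47.2 − 46.7 = 0.5
x=100: ŷ = 1.7 + 0.5·100 = 51.7; e = 50.7 − 51.7 = -1
SSE = 2.25 + 6.25 + 2.25 + 1 + 0.25 + 1 = 13
s = √(13/4) = 1.80278
e/s = 2.5 / 1.80278 = 1.39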